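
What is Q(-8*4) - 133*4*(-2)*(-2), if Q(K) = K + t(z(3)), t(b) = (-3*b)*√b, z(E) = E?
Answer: -2160 - 9*√3 ≈ -2175.6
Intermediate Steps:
t(b) = -3*b^(3/2)
Q(K) = K - 9*√3
Q(-8*4) - 133*4*(-2)*(-2) = (-8*4 - 9*√3) - 133*4*(-2)*(-2) = (-32 - 9*√3) - (-1064)*(-2) = (-32 - 9*√3) - 133*16 = (-32 - 9*√3) - 2128 = -2160 - 9*√3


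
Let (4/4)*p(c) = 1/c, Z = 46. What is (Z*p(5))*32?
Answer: 1472/5 ≈ 294.40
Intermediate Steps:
p(c) = 1/c
(Z*p(5))*32 = (46/5)*32 = 1472/5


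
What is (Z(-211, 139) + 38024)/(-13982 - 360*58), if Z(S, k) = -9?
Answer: -38015/34862 ≈ -1.0904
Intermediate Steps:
(Z(-211, 139) + 38024)/(-13982 - 360*58) = (-9 + 38024)/(-13982 - 360*58) = 38015/(-13982 - 20880) = 38015/(-34862) = 38015*(-1/34862) = -38015/34862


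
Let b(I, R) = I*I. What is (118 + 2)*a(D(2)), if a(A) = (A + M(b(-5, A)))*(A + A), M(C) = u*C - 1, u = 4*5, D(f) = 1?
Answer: 120000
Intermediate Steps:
u = 20
b(I, R) = I**2
M(C) = -1 + 20*C (M(C) = 20*C - 1 = -1 + 20*C)
a(A) = 2*A*(499 + A) (a(A) = (A + (-1 + 20*(-5)**2))*(A + A) = (A + (-1 + 20*25))*(2*A) = (A + (-1 + 500))*(2*A) = (A + 499)*(2*A) = (499 + A)*(2*A) = 2*A*(499 + A))
(118 + 2)*a(D(2)) = (118 + 2)*(2*1*(499 + 1)) = 120*(2*1*500) = 120*1000 = 120000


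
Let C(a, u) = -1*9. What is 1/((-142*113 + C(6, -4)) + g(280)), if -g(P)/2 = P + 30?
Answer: -1/16675 ≈ -5.9970e-5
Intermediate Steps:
C(a, u) = -9
g(P) = -60 - 2*P (g(P) = -2*(P + 30) = -2*(30 + P) = -60 - 2*P)
1/((-142*113 + C(6, -4)) + g(280)) = 1/((-142*113 - 9) + (-60 - 2*280)) = 1/((-16046 - 9) + (-60 - 560)) = 1/(-16055 - 620) = 1/(-16675) = -1/16675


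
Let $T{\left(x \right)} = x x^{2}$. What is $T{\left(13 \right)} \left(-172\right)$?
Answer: $-377884$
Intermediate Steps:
$T{\left(x \right)} = x^{3}$
$T{\left(13 \right)} \left(-172\right) = 13^{3} \left(-172\right) = 2197 \left(-172\right) = -377884$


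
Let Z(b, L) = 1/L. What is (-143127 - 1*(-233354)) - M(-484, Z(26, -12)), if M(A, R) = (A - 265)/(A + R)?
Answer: 524119655/5809 ≈ 90226.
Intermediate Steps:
M(A, R) = (-265 + A)/(A + R)
(-143127 - 1*(-233354)) - M(-484, Z(26, -12)) = (-143127 - 1*(-233354)) - (-265 - 484)/(-484 + 1/(-12)) = (-143127 + 233354) - (-749)/(-484 - 1/12) = 90227 - (-749)/(-5809/12) = 90227 - (-12)*(-749)/5809 = 90227 - 1*8988/5809 = 90227 - 8988/5809 = 524119655/5809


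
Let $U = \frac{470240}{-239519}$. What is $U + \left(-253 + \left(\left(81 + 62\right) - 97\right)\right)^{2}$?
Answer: $\frac{10262679391}{239519} \approx 42847.0$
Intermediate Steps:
$U = - \frac{470240}{239519}$ ($U = 470240 \left(- \frac{1}{239519}\right) = - \frac{470240}{239519} \approx -1.9633$)
$U + \left(-253 + \left(\left(81 + 62\right) - 97\right)\right)^{2} = - \frac{470240}{239519} + \left(-253 + \left(\left(81 + 62\right) - 97\right)\right)^{2} = - \frac{470240}{239519} + \left(-253 + \left(143 - 97\right)\right)^{2} = - \frac{470240}{239519} + \left(-253 + 46\right)^{2} = - \frac{470240}{239519} + \left(-207\right)^{2} = - \frac{470240}{239519} + 42849 = \frac{10262679391}{239519}$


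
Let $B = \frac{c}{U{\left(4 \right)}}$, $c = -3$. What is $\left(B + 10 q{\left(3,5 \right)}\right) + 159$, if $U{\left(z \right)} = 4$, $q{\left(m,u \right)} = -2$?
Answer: $\frac{553}{4} \approx 138.25$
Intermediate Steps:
$B = - \frac{3}{4} \approx -0.75$
$\left(B + 10 q{\left(3,5 \right)}\right) + 159 = \left(- \frac{3}{4} + 10 \left(-2\right)\right) + 159 = \left(- \frac{3}{4} - 20\right) + 159 = - \frac{83}{4} + 159 = \frac{553}{4}$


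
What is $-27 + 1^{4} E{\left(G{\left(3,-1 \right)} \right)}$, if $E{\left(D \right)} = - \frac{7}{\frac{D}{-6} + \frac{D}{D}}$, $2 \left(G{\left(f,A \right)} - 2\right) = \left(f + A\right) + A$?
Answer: $-39$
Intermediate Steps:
$G{\left(f,A \right)} = 2 + A + \frac{f}{2}$ ($G{\left(f,A \right)} = 2 + \frac{\left(f + A\right) + A}{2} = 2 + \frac{\left(A + f\right) + A}{2} = 2 + \frac{f + 2 A}{2} = 2 + \left(A + \frac{f}{2}\right) = 2 + A + \frac{f}{2}$)
$E{\left(D \right)} = - \frac{7}{1 - \frac{D}{6}}$ ($E{\left(D \right)} = - \frac{7}{D \left(- \frac{1}{6}\right) + 1} = - \frac{7}{- \frac{D}{6} + 1} = - \frac{7}{1 - \frac{D}{6}}$)
$-27 + 1^{4} E{\left(G{\left(3,-1 \right)} \right)} = -27 + 1^{4} \frac{42}{-6 + \left(2 - 1 + \frac{1}{2} \cdot 3\right)} = -27 + 1 \frac{42}{-6 + \left(2 - 1 + \frac{3}{2}\right)} = -27 + 1 \frac{42}{-6 + \frac{5}{2}} = -27 + 1 \frac{42}{- \frac{7}{2}} = -27 + 1 \cdot 42 \left(- \frac{2}{7}\right) = -27 + 1 \left(-12\right) = -27 - 12 = -39$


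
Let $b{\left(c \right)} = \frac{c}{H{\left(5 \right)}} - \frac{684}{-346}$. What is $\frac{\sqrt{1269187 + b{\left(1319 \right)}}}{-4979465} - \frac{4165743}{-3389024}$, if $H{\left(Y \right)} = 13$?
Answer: $\frac{4165743}{3389024} - \frac{2 \sqrt{1605018076701}}{11198816785} \approx 1.229$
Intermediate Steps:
$b{\left(c \right)} = \frac{342}{173} + \frac{c}{13}$ ($b{\left(c \right)} = \frac{c}{13} - \frac{684}{-346} = c \frac{1}{13} - - \frac{342}{173} = \frac{c}{13} + \frac{342}{173} = \frac{342}{173} + \frac{c}{13}$)
$\frac{\sqrt{1269187 + b{\left(1319 \right)}}}{-4979465} - \frac{4165743}{-3389024} = \frac{\sqrt{1269187 + \left(\frac{342}{173} + \frac{1}{13} \cdot 1319\right)}}{-4979465} - \frac{4165743}{-3389024} = \sqrt{1269187 + \left(\frac{342}{173} + \frac{1319}{13}\right)} \left(- \frac{1}{4979465}\right) - - \frac{4165743}{3389024} = \sqrt{1269187 + \frac{232633}{2249}} \left(- \frac{1}{4979465}\right) + \frac{4165743}{3389024} = \sqrt{\frac{2854634196}{2249}} \left(- \frac{1}{4979465}\right) + \frac{4165743}{3389024} = \frac{2 \sqrt{1605018076701}}{2249} \left(- \frac{1}{4979465}\right) + \frac{4165743}{3389024} = - \frac{2 \sqrt{1605018076701}}{11198816785} + \frac{4165743}{3389024} = \frac{4165743}{3389024} - \frac{2 \sqrt{1605018076701}}{11198816785}$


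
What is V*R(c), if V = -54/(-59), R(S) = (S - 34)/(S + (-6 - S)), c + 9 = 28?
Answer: 135/59 ≈ 2.2881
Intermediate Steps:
c = 19 (c = -9 + 28 = 19)
R(S) = 17/3 - S/6 (R(S) = (-34 + S)/(-6) = (-34 + S)*(-1/6) = 17/3 - S/6)
V = 54/59 (V = -54*(-1/59) = 54/59 ≈ 0.91525)
V*R(c) = 54*(17/3 - 1/6*19)/59 = 54*(17/3 - 19/6)/59 = (54/59)*(5/2) = 135/59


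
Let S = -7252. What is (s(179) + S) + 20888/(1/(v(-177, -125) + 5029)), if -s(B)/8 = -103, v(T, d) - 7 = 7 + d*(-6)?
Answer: 120997756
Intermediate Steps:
v(T, d) = 14 - 6*d (v(T, d) = 7 + (7 + d*(-6)) = 7 + (7 - 6*d) = 14 - 6*d)
s(B) = 824 (s(B) = -8*(-103) = 824)
(s(179) + S) + 20888/(1/(v(-177, -125) + 5029)) = (824 - 7252) + 20888/(1/((14 - 6*(-125)) + 5029)) = -6428 + 20888/(1/((14 + 750) + 5029)) = -6428 + 20888/(1/(764 + 5029)) = -6428 + 20888/(1/5793) = -6428 + 20888*5793 = -6428 + 121004184 = 120997756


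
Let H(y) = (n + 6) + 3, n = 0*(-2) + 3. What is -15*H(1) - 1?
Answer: -181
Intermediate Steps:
n = 3 (n = 0 + 3 = 3)
H(y) = 12 (H(y) = (3 + 6) + 3 = 9 + 3 = 12)
-15*H(1) - 1 = -15*12 - 1 = -180 - 1 = -181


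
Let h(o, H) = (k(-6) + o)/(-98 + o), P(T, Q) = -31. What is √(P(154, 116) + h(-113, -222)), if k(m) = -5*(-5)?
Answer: 3*I*√151287/211 ≈ 5.5302*I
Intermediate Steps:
k(m) = 25
h(o, H) = (25 + o)/(-98 + o)
√(P(154, 116) + h(-113, -222)) = √(-31 + (25 - 113)/(-98 - 113)) = √(-31 - 88/(-211)) = √(-31 - 1/211*(-88)) = √(-31 + 88/211) = √(-6453/211) = 3*I*√151287/211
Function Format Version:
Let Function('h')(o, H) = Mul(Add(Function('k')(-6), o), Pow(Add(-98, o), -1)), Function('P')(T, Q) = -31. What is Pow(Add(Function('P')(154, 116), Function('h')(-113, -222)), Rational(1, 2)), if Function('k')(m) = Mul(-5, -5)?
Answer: Mul(Rational(3, 211), I, Pow(151287, Rational(1, 2))) ≈ Mul(5.5302, I)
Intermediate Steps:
Function('k')(m) = 25
Function('h')(o, H) = Mul(Pow(Add(-98, o), -1), Add(25, o)) (Function('h')(o, H) = Mul(Add(25, o), Pow(Add(-98, o), -1)) = Mul(Pow(Add(-98, o), -1), Add(25, o)))
Pow(Add(Function('P')(154, 116), Function('h')(-113, -222)), Rational(1, 2)) = Pow(Add(-31, Mul(Pow(Add(-98, -113), -1), Add(25, -113))), Rational(1, 2)) = Pow(Add(-31, Mul(Pow(-211, -1), -88)), Rational(1, 2)) = Pow(Add(-31, Mul(Rational(-1, 211), -88)), Rational(1, 2)) = Pow(Add(-31, Rational(88, 211)), Rational(1, 2)) = Pow(Rational(-6453, 211), Rational(1, 2)) = Mul(Rational(3, 211), I, Pow(151287, Rational(1, 2)))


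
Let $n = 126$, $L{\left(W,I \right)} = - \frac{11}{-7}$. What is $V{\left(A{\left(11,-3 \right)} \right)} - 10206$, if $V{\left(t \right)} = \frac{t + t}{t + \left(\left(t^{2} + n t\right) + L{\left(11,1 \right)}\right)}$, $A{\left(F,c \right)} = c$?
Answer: $- \frac{26464116}{2593} \approx -10206.0$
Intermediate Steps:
$L{\left(W,I \right)} = \frac{11}{7}$ ($L{\left(W,I \right)} = \left(-11\right) \left(- \frac{1}{7}\right) = \frac{11}{7}$)
$V{\left(t \right)} = \frac{2 t}{\frac{11}{7} + t^{2} + 127 t}$ ($V{\left(t \right)} = \frac{t + t}{t + \left(\left(t^{2} + 126 t\right) + \frac{11}{7}\right)} = \frac{2 t}{t + \left(\frac{11}{7} + t^{2} + 126 t\right)} = \frac{2 t}{\frac{11}{7} + t^{2} + 127 t}$)
$V{\left(A{\left(11,-3 \right)} \right)} - 10206 = 14 \left(-3\right) \frac{1}{11 + 7 \left(-3\right)^{2} + 889 \left(-3\right)} - 10206 = 14 \left(-3\right) \frac{1}{11 + 7 \cdot 9 - 2667} - 10206 = 14 \left(-3\right) \frac{1}{11 + 63 - 2667} - 10206 = 14 \left(-3\right) \frac{1}{-2593} - 10206 = 14 \left(-3\right) \left(- \frac{1}{2593}\right) - 10206 = \frac{42}{2593} - 10206 = - \frac{26464116}{2593}$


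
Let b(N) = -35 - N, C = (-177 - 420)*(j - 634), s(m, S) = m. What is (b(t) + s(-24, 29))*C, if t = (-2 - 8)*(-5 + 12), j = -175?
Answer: 5312703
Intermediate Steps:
t = -70 (t = -10*7 = -70)
C = 482973 (C = (-177 - 420)*(-175 - 634) = -597*(-809) = 482973)
(b(t) + s(-24, 29))*C = ((-35 - 1*(-70)) - 24)*482973 = ((-35 + 70) - 24)*482973 = (35 - 24)*482973 = 11*482973 = 5312703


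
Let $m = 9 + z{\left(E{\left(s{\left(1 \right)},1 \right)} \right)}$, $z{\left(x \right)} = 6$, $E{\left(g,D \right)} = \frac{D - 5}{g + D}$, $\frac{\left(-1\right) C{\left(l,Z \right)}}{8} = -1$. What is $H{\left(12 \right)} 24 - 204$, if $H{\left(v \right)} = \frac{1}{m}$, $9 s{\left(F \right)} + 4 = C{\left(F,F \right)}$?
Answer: $- \frac{1012}{5} \approx -202.4$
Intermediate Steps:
$C{\left(l,Z \right)} = 8$ ($C{\left(l,Z \right)} = \left(-8\right) \left(-1\right) = 8$)
$s{\left(F \right)} = \frac{4}{9}$ ($s{\left(F \right)} = - \frac{4}{9} + \frac{1}{9} \cdot 8 = - \frac{4}{9} + \frac{8}{9} = \frac{4}{9}$)
$E{\left(g,D \right)} = \frac{-5 + D}{D + g}$
$m = 15$ ($m = 9 + 6 = 15$)
$H{\left(v \right)} = \frac{1}{15}$
$H{\left(12 \right)} 24 - 204 = \frac{1}{15} \cdot 24 - 204 = \frac{8}{5} - 204 = - \frac{1012}{5}$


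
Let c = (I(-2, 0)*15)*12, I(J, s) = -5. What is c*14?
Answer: -12600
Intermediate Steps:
c = -900 (c = -5*15*12 = -75*12 = -900)
c*14 = -900*14 = -12600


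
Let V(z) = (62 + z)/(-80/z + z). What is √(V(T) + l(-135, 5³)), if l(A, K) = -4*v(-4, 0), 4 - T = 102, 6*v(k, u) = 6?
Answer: I*√20576602/2381 ≈ 1.9051*I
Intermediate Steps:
v(k, u) = 1 (v(k, u) = (⅙)*6 = 1)
T = -98 (T = 4 - 1*102 = 4 - 102 = -98)
l(A, K) = -4 (l(A, K) = -4*1 = -4)
V(z) = (62 + z)/(z - 80/z)
√(V(T) + l(-135, 5³)) = √(-98*(62 - 98)/(-80 + (-98)²) - 4) = √(-98*(-36)/(-80 + 9604) - 4) = √(-98*(-36)/9524 - 4) = √(-98*1/9524*(-36) - 4) = √(882/2381 - 4) = √(-8642/2381) = I*√20576602/2381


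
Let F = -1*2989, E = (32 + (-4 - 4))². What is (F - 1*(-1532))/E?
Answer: -1457/576 ≈ -2.5295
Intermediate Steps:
E = 576 (E = (32 - 8)² = 24² = 576)
F = -2989
(F - 1*(-1532))/E = (-2989 - 1*(-1532))/576 = (-2989 + 1532)*(1/576) = -1457*1/576 = -1457/576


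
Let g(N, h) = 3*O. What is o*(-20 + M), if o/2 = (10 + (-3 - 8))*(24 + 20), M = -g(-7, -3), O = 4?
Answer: 2816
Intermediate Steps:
g(N, h) = 12 (g(N, h) = 3*4 = 12)
M = -12 (M = -1*12 = -12)
o = -88 (o = 2*((10 + (-3 - 8))*(24 + 20)) = 2*((10 - 11)*44) = 2*(-1*44) = 2*(-44) = -88)
o*(-20 + M) = -88*(-20 - 12) = -88*(-32) = 2816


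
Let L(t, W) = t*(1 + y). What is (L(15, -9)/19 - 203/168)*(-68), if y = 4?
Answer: -21233/114 ≈ -186.25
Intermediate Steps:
L(t, W) = 5*t (L(t, W) = t*(1 + 4) = t*5 = 5*t)
(L(15, -9)/19 - 203/168)*(-68) = ((5*15)/19 - 203/168)*(-68) = (75*(1/19) - 203*1/168)*(-68) = (75/19 - 29/24)*(-68) = (1249/456)*(-68) = -21233/114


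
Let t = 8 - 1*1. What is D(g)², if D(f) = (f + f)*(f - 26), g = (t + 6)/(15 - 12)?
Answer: 2856100/81 ≈ 35261.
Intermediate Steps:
t = 7 (t = 8 - 1 = 7)
g = 13/3 (g = (7 + 6)/(15 - 12) = 13/3 ≈ 4.3333)
D(f) = 2*f*(-26 + f) (D(f) = (2*f)*(-26 + f) = 2*f*(-26 + f))
D(g)² = (2*(13/3)*(-26 + 13/3))² = (2*(13/3)*(-65/3))² = (-1690/9)² = 2856100/81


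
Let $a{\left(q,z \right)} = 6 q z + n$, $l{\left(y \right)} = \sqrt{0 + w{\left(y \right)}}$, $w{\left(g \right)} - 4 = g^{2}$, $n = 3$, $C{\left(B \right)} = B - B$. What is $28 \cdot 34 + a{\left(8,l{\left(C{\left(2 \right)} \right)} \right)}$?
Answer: $1051$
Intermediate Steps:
$C{\left(B \right)} = 0$
$w{\left(g \right)} = 4 + g^{2}$
$l{\left(y \right)} = \sqrt{4 + y^{2}}$ ($l{\left(y \right)} = \sqrt{0 + \left(4 + y^{2}\right)} = \sqrt{4 + y^{2}}$)
$a{\left(q,z \right)} = 3 + 6 q z$ ($a{\left(q,z \right)} = 6 q z + 3 = 3 + 6 q z$)
$28 \cdot 34 + a{\left(8,l{\left(C{\left(2 \right)} \right)} \right)} = 28 \cdot 34 + \left(3 + 6 \cdot 8 \sqrt{4 + 0^{2}}\right) = 952 + \left(3 + 6 \cdot 8 \sqrt{4 + 0}\right) = 952 + \left(3 + 6 \cdot 8 \sqrt{4}\right) = 952 + \left(3 + 6 \cdot 8 \cdot 2\right) = 952 + \left(3 + 96\right) = 952 + 99 = 1051$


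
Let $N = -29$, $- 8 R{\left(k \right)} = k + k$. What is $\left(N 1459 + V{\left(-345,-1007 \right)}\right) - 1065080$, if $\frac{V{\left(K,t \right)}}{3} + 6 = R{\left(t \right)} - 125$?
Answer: $- \frac{4428115}{4} \approx -1.107 \cdot 10^{6}$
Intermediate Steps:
$R{\left(k \right)} = - \frac{k}{4}$ ($R{\left(k \right)} = - \frac{k + k}{8} = - \frac{2 k}{8} = - \frac{k}{4}$)
$V{\left(K,t \right)} = -393 - \frac{3 t}{4}$ ($V{\left(K,t \right)} = -18 + 3 \left(- \frac{t}{4} - 125\right) = -18 + 3 \left(-125 - \frac{t}{4}\right) = -18 - \left(375 + \frac{3 t}{4}\right) = -393 - \frac{3 t}{4}$)
$\left(N 1459 + V{\left(-345,-1007 \right)}\right) - 1065080 = \left(\left(-29\right) 1459 - - \frac{1449}{4}\right) - 1065080 = \left(-42311 + \left(-393 + \frac{3021}{4}\right)\right) - 1065080 = \left(-42311 + \frac{1449}{4}\right) - 1065080 = - \frac{167795}{4} - 1065080 = - \frac{4428115}{4}$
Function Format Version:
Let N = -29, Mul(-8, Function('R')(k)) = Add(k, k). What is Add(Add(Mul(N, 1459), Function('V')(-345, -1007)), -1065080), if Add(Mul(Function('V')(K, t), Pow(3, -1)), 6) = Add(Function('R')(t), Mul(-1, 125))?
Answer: Rational(-4428115, 4) ≈ -1.1070e+6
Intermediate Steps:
Function('R')(k) = Mul(Rational(-1, 4), k) (Function('R')(k) = Mul(Rational(-1, 8), Add(k, k)) = Mul(Rational(-1, 8), Mul(2, k)) = Mul(Rational(-1, 4), k))
Function('V')(K, t) = Add(-393, Mul(Rational(-3, 4), t)) (Function('V')(K, t) = Add(-18, Mul(3, Add(Mul(Rational(-1, 4), t), Mul(-1, 125)))) = Add(-18, Mul(3, Add(Mul(Rational(-1, 4), t), -125))) = Add(-18, Mul(3, Add(-125, Mul(Rational(-1, 4), t)))) = Add(-18, Add(-375, Mul(Rational(-3, 4), t))) = Add(-393, Mul(Rational(-3, 4), t)))
Add(Add(Mul(N, 1459), Function('V')(-345, -1007)), -1065080) = Add(Add(Mul(-29, 1459), Add(-393, Mul(Rational(-3, 4), -1007))), -1065080) = Add(Add(-42311, Add(-393, Rational(3021, 4))), -1065080) = Add(Add(-42311, Rational(1449, 4)), -1065080) = Add(Rational(-167795, 4), -1065080) = Rational(-4428115, 4)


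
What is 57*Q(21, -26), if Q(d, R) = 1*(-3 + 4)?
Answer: 57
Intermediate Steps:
Q(d, R) = 1 (Q(d, R) = 1*1 = 1)
57*Q(21, -26) = 57*1 = 57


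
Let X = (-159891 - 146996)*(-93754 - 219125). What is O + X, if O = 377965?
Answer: 96018875638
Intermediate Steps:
X = 96018497673 (X = -306887*(-312879) = 96018497673)
O + X = 377965 + 96018497673 = 96018875638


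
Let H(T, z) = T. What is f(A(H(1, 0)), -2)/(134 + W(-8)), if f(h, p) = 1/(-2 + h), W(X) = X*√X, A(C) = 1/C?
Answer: -67/9234 - 4*I*√2/4617 ≈ -0.0072558 - 0.0012252*I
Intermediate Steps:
W(X) = X^(3/2)
f(A(H(1, 0)), -2)/(134 + W(-8)) = 1/((134 + (-8)^(3/2))*(-2 + 1/1)) = 1/((134 - 16*I*√2)*(-2 + 1)) = 1/((134 - 16*I*√2)*(-1)) = -1/(134 - 16*I*√2)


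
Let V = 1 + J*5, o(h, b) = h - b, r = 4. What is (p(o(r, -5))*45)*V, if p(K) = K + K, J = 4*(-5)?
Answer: -80190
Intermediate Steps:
J = -20
p(K) = 2*K
V = -99 (V = 1 - 20*5 = 1 - 100 = -99)
(p(o(r, -5))*45)*V = ((2*(4 - 1*(-5)))*45)*(-99) = ((2*(4 + 5))*45)*(-99) = ((2*9)*45)*(-99) = (18*45)*(-99) = 810*(-99) = -80190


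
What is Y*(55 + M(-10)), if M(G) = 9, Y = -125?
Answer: -8000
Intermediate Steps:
Y*(55 + M(-10)) = -125*(55 + 9) = -125*64 = -8000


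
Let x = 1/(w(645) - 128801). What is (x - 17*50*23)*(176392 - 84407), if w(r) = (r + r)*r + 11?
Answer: -252935440982603/140652 ≈ -1.7983e+9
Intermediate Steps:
w(r) = 11 + 2*r² (w(r) = (2*r)*r + 11 = 2*r² + 11 = 11 + 2*r²)
x = 1/703260 (x = 1/((11 + 2*645²) - 128801) = 1/((11 + 2*416025) - 128801) = 1/((11 + 832050) - 128801) = 1/(832061 - 128801) = 1/703260 ≈ 1.4219e-6)
(x - 17*50*23)*(176392 - 84407) = (1/703260 - 17*50*23)*(176392 - 84407) = (1/703260 - 850*23)*91985 = (1/703260 - 19550)*91985 = -13748732999/703260*91985 = -252935440982603/140652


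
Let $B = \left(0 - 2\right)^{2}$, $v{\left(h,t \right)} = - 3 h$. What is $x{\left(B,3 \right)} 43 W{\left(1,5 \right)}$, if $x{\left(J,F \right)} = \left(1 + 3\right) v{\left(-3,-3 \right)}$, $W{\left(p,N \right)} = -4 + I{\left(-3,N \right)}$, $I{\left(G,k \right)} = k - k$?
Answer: $-6192$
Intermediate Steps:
$B = 4$ ($B = \left(-2\right)^{2} = 4$)
$I{\left(G,k \right)} = 0$
$W{\left(p,N \right)} = -4$ ($W{\left(p,N \right)} = -4 + 0 = -4$)
$x{\left(J,F \right)} = 36$ ($x{\left(J,F \right)} = \left(1 + 3\right) \left(\left(-3\right) \left(-3\right)\right) = 4 \cdot 9 = 36$)
$x{\left(B,3 \right)} 43 W{\left(1,5 \right)} = 36 \cdot 43 \left(-4\right) = 1548 \left(-4\right) = -6192$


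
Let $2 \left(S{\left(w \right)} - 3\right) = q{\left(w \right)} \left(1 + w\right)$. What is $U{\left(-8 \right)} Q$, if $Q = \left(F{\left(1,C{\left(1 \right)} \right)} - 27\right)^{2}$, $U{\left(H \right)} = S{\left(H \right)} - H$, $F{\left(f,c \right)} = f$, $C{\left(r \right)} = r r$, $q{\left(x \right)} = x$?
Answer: $26364$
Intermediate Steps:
$C{\left(r \right)} = r^{2}$
$S{\left(w \right)} = 3 + \frac{w \left(1 + w\right)}{2}$
$U{\left(H \right)} = 3 + \frac{H^{2}}{2} - \frac{H}{2}$ ($U{\left(H \right)} = \left(3 + \frac{H}{2} + \frac{H^{2}}{2}\right) - H = 3 + \frac{H^{2}}{2} - \frac{H}{2}$)
$Q = 676$ ($Q = \left(1 - 27\right)^{2} = \left(-26\right)^{2} = 676$)
$U{\left(-8 \right)} Q = \left(3 + \frac{\left(-8\right)^{2}}{2} - -4\right) 676 = \left(3 + \frac{1}{2} \cdot 64 + 4\right) 676 = \left(3 + 32 + 4\right) 676 = 39 \cdot 676 = 26364$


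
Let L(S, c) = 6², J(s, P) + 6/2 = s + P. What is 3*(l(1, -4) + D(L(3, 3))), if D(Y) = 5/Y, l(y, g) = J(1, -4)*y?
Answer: -211/12 ≈ -17.583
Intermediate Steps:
J(s, P) = -3 + P + s (J(s, P) = -3 + (s + P) = -3 + (P + s) = -3 + P + s)
L(S, c) = 36
l(y, g) = -6*y (l(y, g) = (-3 - 4 + 1)*y = -6*y)
3*(l(1, -4) + D(L(3, 3))) = 3*(-6*1 + 5/36) = 3*(-6 + 5*(1/36)) = 3*(-6 + 5/36) = 3*(-211/36) = -211/12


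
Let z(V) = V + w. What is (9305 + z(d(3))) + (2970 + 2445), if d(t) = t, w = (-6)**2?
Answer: 14759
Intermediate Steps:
w = 36
z(V) = 36 + V (z(V) = V + 36 = 36 + V)
(9305 + z(d(3))) + (2970 + 2445) = (9305 + (36 + 3)) + (2970 + 2445) = (9305 + 39) + 5415 = 9344 + 5415 = 14759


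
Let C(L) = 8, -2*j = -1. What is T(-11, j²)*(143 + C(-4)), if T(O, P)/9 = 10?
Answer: 13590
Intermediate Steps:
j = ½ (j = -½*(-1) = ½ ≈ 0.50000)
T(O, P) = 90 (T(O, P) = 9*10 = 90)
T(-11, j²)*(143 + C(-4)) = 90*(143 + 8) = 90*151 = 13590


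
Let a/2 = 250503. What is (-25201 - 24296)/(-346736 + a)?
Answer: -49497/154270 ≈ -0.32085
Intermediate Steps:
a = 501006 (a = 2*250503 = 501006)
(-25201 - 24296)/(-346736 + a) = (-25201 - 24296)/(-346736 + 501006) = -49497/154270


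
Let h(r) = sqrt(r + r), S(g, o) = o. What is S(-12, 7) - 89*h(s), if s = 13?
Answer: 7 - 89*sqrt(26) ≈ -446.81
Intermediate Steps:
h(r) = sqrt(2)*sqrt(r) (h(r) = sqrt(2*r) = sqrt(2)*sqrt(r))
S(-12, 7) - 89*h(s) = 7 - 89*sqrt(2)*sqrt(13) = 7 - 89*sqrt(26)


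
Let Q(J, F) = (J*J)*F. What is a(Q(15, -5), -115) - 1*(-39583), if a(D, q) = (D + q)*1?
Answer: 38343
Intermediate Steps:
Q(J, F) = F*J² (Q(J, F) = J²*F = F*J²)
a(D, q) = D + q
a(Q(15, -5), -115) - 1*(-39583) = (-5*15² - 115) - 1*(-39583) = (-5*225 - 115) + 39583 = (-1125 - 115) + 39583 = -1240 + 39583 = 38343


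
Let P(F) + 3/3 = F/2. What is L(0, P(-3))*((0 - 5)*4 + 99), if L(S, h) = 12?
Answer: 948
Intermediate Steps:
P(F) = -1 + F/2
L(0, P(-3))*((0 - 5)*4 + 99) = 12*((0 - 5)*4 + 99) = 12*(-5*4 + 99) = 12*(-20 + 99) = 12*79 = 948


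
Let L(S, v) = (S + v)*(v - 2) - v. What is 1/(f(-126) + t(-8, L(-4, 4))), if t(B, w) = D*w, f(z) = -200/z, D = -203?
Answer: 63/51256 ≈ 0.0012291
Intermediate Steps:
L(S, v) = -v + (-2 + v)*(S + v) (L(S, v) = (S + v)*(-2 + v) - v = (-2 + v)*(S + v) - v = -v + (-2 + v)*(S + v))
t(B, w) = -203*w
1/(f(-126) + t(-8, L(-4, 4))) = 1/(-200/(-126) - 203*(4**2 - 3*4 - 2*(-4) - 4*4)) = 1/(-200*(-1/126) - 203*(16 - 12 + 8 - 16)) = 1/(100/63 - 203*(-4)) = 1/(100/63 + 812) = 1/(51256/63) = 63/51256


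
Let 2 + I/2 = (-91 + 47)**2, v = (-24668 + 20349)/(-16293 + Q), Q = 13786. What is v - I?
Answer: -9692757/2507 ≈ -3866.3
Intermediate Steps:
v = 4319/2507 (v = (-24668 + 20349)/(-16293 + 13786) = -4319/(-2507) = -4319*(-1/2507) = 4319/2507 ≈ 1.7228)
I = 3868 (I = -4 + 2*(-91 + 47)**2 = -4 + 2*(-44)**2 = -4 + 2*1936 = -4 + 3872 = 3868)
v - I = 4319/2507 - 1*3868 = 4319/2507 - 3868 = -9692757/2507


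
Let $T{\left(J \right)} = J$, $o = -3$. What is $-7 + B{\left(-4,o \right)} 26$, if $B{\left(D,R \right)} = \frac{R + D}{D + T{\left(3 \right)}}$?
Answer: $175$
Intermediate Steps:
$B{\left(D,R \right)} = \frac{D + R}{3 + D}$ ($B{\left(D,R \right)} = \frac{R + D}{D + 3} = \frac{D + R}{3 + D}$)
$-7 + B{\left(-4,o \right)} 26 = -7 + \frac{-4 - 3}{3 - 4} \cdot 26 = -7 + \frac{1}{-1} \left(-7\right) 26 = -7 + \left(-1\right) \left(-7\right) 26 = -7 + 7 \cdot 26 = -7 + 182 = 175$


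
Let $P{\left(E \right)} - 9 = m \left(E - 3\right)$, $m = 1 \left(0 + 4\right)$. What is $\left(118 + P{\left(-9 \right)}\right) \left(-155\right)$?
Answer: $-12245$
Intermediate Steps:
$m = 4$ ($m = 1 \cdot 4 = 4$)
$P{\left(E \right)} = -3 + 4 E$ ($P{\left(E \right)} = 9 + 4 \left(E - 3\right) = 9 + 4 \left(-3 + E\right) = 9 + \left(-12 + 4 E\right) = -3 + 4 E$)
$\left(118 + P{\left(-9 \right)}\right) \left(-155\right) = \left(118 + \left(-3 + 4 \left(-9\right)\right)\right) \left(-155\right) = \left(118 - 39\right) \left(-155\right) = 79 \left(-155\right) = -12245$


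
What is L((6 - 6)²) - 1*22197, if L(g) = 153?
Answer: -22044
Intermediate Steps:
L((6 - 6)²) - 1*22197 = 153 - 1*22197 = 153 - 22197 = -22044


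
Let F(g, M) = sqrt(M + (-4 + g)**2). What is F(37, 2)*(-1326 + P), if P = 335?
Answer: -991*sqrt(1091) ≈ -32733.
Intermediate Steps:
F(37, 2)*(-1326 + P) = sqrt(2 + (-4 + 37)**2)*(-1326 + 335) = sqrt(2 + 33**2)*(-991) = sqrt(2 + 1089)*(-991) = sqrt(1091)*(-991) = -991*sqrt(1091)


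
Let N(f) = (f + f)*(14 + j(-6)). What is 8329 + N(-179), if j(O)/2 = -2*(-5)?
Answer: -3843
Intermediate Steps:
j(O) = 20 (j(O) = 2*(-2*(-5)) = 2*10 = 20)
N(f) = 68*f (N(f) = (f + f)*(14 + 20) = (2*f)*34 = 68*f)
8329 + N(-179) = 8329 + 68*(-179) = 8329 - 12172 = -3843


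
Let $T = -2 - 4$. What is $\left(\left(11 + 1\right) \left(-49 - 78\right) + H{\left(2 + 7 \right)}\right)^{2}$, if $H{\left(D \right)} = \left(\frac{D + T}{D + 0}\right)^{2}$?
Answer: $\frac{188101225}{81} \approx 2.3222 \cdot 10^{6}$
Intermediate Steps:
$T = -6$ ($T = -2 - 4 = -6$)
$H{\left(D \right)} = \frac{\left(-6 + D\right)^{2}}{D^{2}}$ ($H{\left(D \right)} = \left(\frac{D - 6}{D + 0}\right)^{2} = \left(\frac{-6 + D}{D}\right)^{2} = \frac{\left(-6 + D\right)^{2}}{D^{2}}$)
$\left(\left(11 + 1\right) \left(-49 - 78\right) + H{\left(2 + 7 \right)}\right)^{2} = \left(\left(11 + 1\right) \left(-49 - 78\right) + \frac{\left(-6 + \left(2 + 7\right)\right)^{2}}{\left(2 + 7\right)^{2}}\right)^{2} = \left(12 \left(-127\right) + \frac{\left(-6 + 9\right)^{2}}{81}\right)^{2} = \left(-1524 + \frac{3^{2}}{81}\right)^{2} = \left(-1524 + \frac{1}{81} \cdot 9\right)^{2} = \left(-1524 + \frac{1}{9}\right)^{2} = \left(- \frac{13715}{9}\right)^{2} = \frac{188101225}{81}$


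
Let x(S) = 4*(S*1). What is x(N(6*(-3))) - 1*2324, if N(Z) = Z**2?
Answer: -1028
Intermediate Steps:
x(S) = 4*S
x(N(6*(-3))) - 1*2324 = 4*(6*(-3))**2 - 1*2324 = 4*(-18)**2 - 2324 = 4*324 - 2324 = 1296 - 2324 = -1028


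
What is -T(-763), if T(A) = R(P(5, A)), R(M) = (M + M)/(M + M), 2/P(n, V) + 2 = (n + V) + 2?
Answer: -1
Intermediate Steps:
P(n, V) = 2/(V + n) (P(n, V) = 2/(-2 + ((n + V) + 2)) = 2/(-2 + ((V + n) + 2)) = 2/(-2 + (2 + V + n)) = 2/(V + n))
R(M) = 1 (R(M) = (2*M)/((2*M)) = (2*M)*(1/(2*M)) = 1)
T(A) = 1
-T(-763) = -1*1 = -1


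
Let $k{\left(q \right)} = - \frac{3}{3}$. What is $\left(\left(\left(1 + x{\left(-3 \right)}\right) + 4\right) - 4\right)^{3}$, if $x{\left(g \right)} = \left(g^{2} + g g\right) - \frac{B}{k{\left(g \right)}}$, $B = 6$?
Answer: $15625$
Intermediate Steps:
$k{\left(q \right)} = -1$ ($k{\left(q \right)} = \left(-3\right) \frac{1}{3} = -1$)
$x{\left(g \right)} = 6 + 2 g^{2}$ ($x{\left(g \right)} = \left(g^{2} + g g\right) - \frac{6}{-1} = \left(g^{2} + g^{2}\right) - 6 \left(-1\right) = 2 g^{2} - -6 = 2 g^{2} + 6 = 6 + 2 g^{2}$)
$\left(\left(\left(1 + x{\left(-3 \right)}\right) + 4\right) - 4\right)^{3} = \left(\left(\left(1 + \left(6 + 2 \left(-3\right)^{2}\right)\right) + 4\right) - 4\right)^{3} = \left(\left(\left(1 + \left(6 + 2 \cdot 9\right)\right) + 4\right) - 4\right)^{3} = \left(\left(\left(1 + \left(6 + 18\right)\right) + 4\right) - 4\right)^{3} = \left(\left(\left(1 + 24\right) + 4\right) - 4\right)^{3} = \left(\left(25 + 4\right) - 4\right)^{3} = \left(29 - 4\right)^{3} = 25^{3} = 15625$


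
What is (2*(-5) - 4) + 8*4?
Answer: 18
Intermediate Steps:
(2*(-5) - 4) + 8*4 = (-10 - 4) + 32 = -14 + 32 = 18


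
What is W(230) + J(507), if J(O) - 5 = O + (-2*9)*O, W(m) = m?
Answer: -8384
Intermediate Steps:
J(O) = 5 - 17*O (J(O) = 5 + (O + (-2*9)*O) = 5 + (O - 18*O) = 5 - 17*O)
W(230) + J(507) = 230 + (5 - 17*507) = 230 + (5 - 8619) = 230 - 8614 = -8384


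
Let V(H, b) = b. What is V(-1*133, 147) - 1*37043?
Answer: -36896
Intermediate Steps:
V(-1*133, 147) - 1*37043 = 147 - 1*37043 = 147 - 37043 = -36896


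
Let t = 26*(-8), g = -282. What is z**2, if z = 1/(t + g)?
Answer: 1/240100 ≈ 4.1649e-6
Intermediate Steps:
t = -208
z = -1/490 (z = 1/(-208 - 282) = 1/(-490) = -1/490 ≈ -0.0020408)
z**2 = (-1/490)**2 = 1/240100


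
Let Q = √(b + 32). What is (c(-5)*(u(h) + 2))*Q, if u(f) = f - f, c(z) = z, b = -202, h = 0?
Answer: -10*I*√170 ≈ -130.38*I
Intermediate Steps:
u(f) = 0
Q = I*√170 (Q = √(-202 + 32) = √(-170) = I*√170 ≈ 13.038*I)
(c(-5)*(u(h) + 2))*Q = (-5*(0 + 2))*(I*√170) = (-5*2)*(I*√170) = -10*I*√170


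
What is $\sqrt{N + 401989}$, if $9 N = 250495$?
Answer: $\frac{2 \sqrt{967099}}{3} \approx 655.61$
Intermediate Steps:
$N = \frac{250495}{9}$ ($N = \frac{1}{9} \cdot 250495 = \frac{250495}{9} \approx 27833.0$)
$\sqrt{N + 401989} = \sqrt{\frac{250495}{9} + 401989} = \sqrt{\frac{3868396}{9}} = \frac{2 \sqrt{967099}}{3}$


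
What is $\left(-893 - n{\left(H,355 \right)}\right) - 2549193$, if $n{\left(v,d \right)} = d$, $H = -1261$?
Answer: $-2550441$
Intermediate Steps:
$\left(-893 - n{\left(H,355 \right)}\right) - 2549193 = \left(-893 - 355\right) - 2549193 = -1248 - 2549193 = -2550441$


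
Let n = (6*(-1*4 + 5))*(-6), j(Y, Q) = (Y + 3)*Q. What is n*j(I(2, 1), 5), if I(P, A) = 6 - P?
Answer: -1260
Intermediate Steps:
j(Y, Q) = Q*(3 + Y) (j(Y, Q) = (3 + Y)*Q = Q*(3 + Y))
n = -36 (n = (6*(-4 + 5))*(-6) = (6*1)*(-6) = 6*(-6) = -36)
n*j(I(2, 1), 5) = -180*(3 + (6 - 1*2)) = -180*(3 + (6 - 2)) = -180*(3 + 4) = -180*7 = -36*35 = -1260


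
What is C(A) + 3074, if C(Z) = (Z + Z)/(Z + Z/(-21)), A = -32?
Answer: 30761/10 ≈ 3076.1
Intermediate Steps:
C(Z) = 21/10 (C(Z) = (2*Z)/(Z + Z*(-1/21)) = (2*Z)/(Z - Z/21) = (2*Z)/((20*Z/21)) = (2*Z)*(21/(20*Z)) = 21/10)
C(A) + 3074 = 21/10 + 3074 = 30761/10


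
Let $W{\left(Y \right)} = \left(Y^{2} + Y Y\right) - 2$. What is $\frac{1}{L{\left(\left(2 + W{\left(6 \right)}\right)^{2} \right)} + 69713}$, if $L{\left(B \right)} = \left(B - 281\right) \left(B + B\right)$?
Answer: $\frac{1}{50904017} \approx 1.9645 \cdot 10^{-8}$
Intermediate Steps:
$W{\left(Y \right)} = -2 + 2 Y^{2}$ ($W{\left(Y \right)} = \left(Y^{2} + Y^{2}\right) - 2 = 2 Y^{2} - 2 = -2 + 2 Y^{2}$)
$L{\left(B \right)} = 2 B \left(-281 + B\right)$ ($L{\left(B \right)} = \left(-281 + B\right) 2 B = 2 B \left(-281 + B\right)$)
$\frac{1}{L{\left(\left(2 + W{\left(6 \right)}\right)^{2} \right)} + 69713} = \frac{1}{2 \left(2 - \left(2 - 2 \cdot 6^{2}\right)\right)^{2} \left(-281 + \left(2 - \left(2 - 2 \cdot 6^{2}\right)\right)^{2}\right) + 69713} = \frac{1}{2 \left(2 + \left(-2 + 2 \cdot 36\right)\right)^{2} \left(-281 + \left(2 + \left(-2 + 2 \cdot 36\right)\right)^{2}\right) + 69713} = \frac{1}{2 \left(2 + \left(-2 + 72\right)\right)^{2} \left(-281 + \left(2 + \left(-2 + 72\right)\right)^{2}\right) + 69713} = \frac{1}{2 \left(2 + 70\right)^{2} \left(-281 + \left(2 + 70\right)^{2}\right) + 69713} = \frac{1}{2 \cdot 72^{2} \left(-281 + 72^{2}\right) + 69713} = \frac{1}{2 \cdot 5184 \left(-281 + 5184\right) + 69713} = \frac{1}{2 \cdot 5184 \cdot 4903 + 69713} = \frac{1}{50834304 + 69713} = \frac{1}{50904017}$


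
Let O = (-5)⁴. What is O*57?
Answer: 35625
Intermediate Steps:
O = 625
O*57 = 625*57 = 35625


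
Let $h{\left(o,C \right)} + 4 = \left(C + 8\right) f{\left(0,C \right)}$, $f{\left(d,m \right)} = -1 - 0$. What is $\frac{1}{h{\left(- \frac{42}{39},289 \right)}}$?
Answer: $- \frac{1}{301} \approx -0.0033223$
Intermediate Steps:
$f{\left(d,m \right)} = -1$ ($f{\left(d,m \right)} = -1 + 0 = -1$)
$h{\left(o,C \right)} = -12 - C$ ($h{\left(o,C \right)} = -4 + \left(C + 8\right) \left(-1\right) = -4 + \left(8 + C\right) \left(-1\right) = -4 - \left(8 + C\right) = -12 - C$)
$\frac{1}{h{\left(- \frac{42}{39},289 \right)}} = \frac{1}{-12 - 289} = \frac{1}{-301} = - \frac{1}{301}$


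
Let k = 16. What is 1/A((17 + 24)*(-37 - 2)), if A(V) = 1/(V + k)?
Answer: -1583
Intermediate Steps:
A(V) = 1/(16 + V) (A(V) = 1/(V + 16) = 1/(16 + V))
1/A((17 + 24)*(-37 - 2)) = 1/(1/(16 + (17 + 24)*(-37 - 2))) = 1/(1/(16 + 41*(-39))) = 1/(1/(16 - 1599)) = 1/(1/(-1583)) = 1/(-1/1583) = -1583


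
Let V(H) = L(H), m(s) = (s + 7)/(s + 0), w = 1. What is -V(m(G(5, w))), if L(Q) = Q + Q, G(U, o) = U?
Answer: -24/5 ≈ -4.8000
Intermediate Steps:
m(s) = (7 + s)/s
L(Q) = 2*Q
V(H) = 2*H
-V(m(G(5, w))) = -2*(7 + 5)/5 = -2*(1/5)*12 = -2*12/5 = -1*24/5 = -24/5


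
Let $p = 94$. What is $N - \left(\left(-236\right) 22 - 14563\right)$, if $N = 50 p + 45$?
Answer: $24500$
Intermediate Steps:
$N = 4745$ ($N = 50 \cdot 94 + 45 = 4700 + 45 = 4745$)
$N - \left(\left(-236\right) 22 - 14563\right) = 4745 - \left(\left(-236\right) 22 - 14563\right) = 4745 - \left(-5192 - 14563\right) = 4745 - -19755 = 4745 + 19755 = 24500$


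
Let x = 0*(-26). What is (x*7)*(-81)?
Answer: 0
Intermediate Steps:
x = 0
(x*7)*(-81) = (0*7)*(-81) = 0*(-81) = 0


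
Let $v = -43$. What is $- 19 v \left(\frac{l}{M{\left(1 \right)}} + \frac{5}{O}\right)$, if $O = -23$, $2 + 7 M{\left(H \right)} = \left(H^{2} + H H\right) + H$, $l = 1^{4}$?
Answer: $\frac{127452}{23} \approx 5541.4$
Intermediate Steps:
$l = 1$
$M{\left(H \right)} = - \frac{2}{7} + \frac{H}{7} + \frac{2 H^{2}}{7}$ ($M{\left(H \right)} = - \frac{2}{7} + \frac{\left(H^{2} + H H\right) + H}{7} = - \frac{2}{7} + \frac{\left(H^{2} + H^{2}\right) + H}{7} = - \frac{2}{7} + \frac{2 H^{2} + H}{7} = - \frac{2}{7} + \frac{H + 2 H^{2}}{7} = - \frac{2}{7} + \left(\frac{H}{7} + \frac{2 H^{2}}{7}\right) = - \frac{2}{7} + \frac{H}{7} + \frac{2 H^{2}}{7}$)
$- 19 v \left(\frac{l}{M{\left(1 \right)}} + \frac{5}{O}\right) = \left(-19\right) \left(-43\right) \left(1 \frac{1}{- \frac{2}{7} + \frac{1}{7} \cdot 1 + \frac{2 \cdot 1^{2}}{7}} + \frac{5}{-23}\right) = 817 \left(1 \frac{1}{- \frac{2}{7} + \frac{1}{7} + \frac{2}{7} \cdot 1} + 5 \left(- \frac{1}{23}\right)\right) = 817 \left(1 \frac{1}{- \frac{2}{7} + \frac{1}{7} + \frac{2}{7}} - \frac{5}{23}\right) = 817 \left(1 \frac{1}{\frac{1}{7}} - \frac{5}{23}\right) = 817 \left(1 \cdot 7 - \frac{5}{23}\right) = 817 \left(7 - \frac{5}{23}\right) = 817 \cdot \frac{156}{23} = \frac{127452}{23}$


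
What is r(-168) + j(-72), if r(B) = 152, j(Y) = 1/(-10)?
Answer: 1519/10 ≈ 151.90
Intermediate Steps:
j(Y) = -⅒
r(-168) + j(-72) = 152 - ⅒ = 1519/10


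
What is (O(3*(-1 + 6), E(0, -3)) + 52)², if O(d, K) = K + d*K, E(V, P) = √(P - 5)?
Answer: 656 + 3328*I*√2 ≈ 656.0 + 4706.5*I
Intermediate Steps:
E(V, P) = √(-5 + P)
O(d, K) = K + K*d
(O(3*(-1 + 6), E(0, -3)) + 52)² = (√(-5 - 3)*(1 + 3*(-1 + 6)) + 52)² = (√(-8)*(1 + 3*5) + 52)² = ((2*I*√2)*(1 + 15) + 52)² = ((2*I*√2)*16 + 52)² = (32*I*√2 + 52)² = (52 + 32*I*√2)²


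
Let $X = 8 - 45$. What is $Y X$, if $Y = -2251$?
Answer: $83287$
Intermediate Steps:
$X = -37$ ($X = 8 - 45 = -37$)
$Y X = \left(-2251\right) \left(-37\right) = 83287$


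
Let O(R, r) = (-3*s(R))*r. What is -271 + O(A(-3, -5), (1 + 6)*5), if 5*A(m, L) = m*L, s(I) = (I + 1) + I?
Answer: -1006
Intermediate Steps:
s(I) = 1 + 2*I (s(I) = (1 + I) + I = 1 + 2*I)
A(m, L) = L*m/5 (A(m, L) = (m*L)/5 = (L*m)/5 = L*m/5)
O(R, r) = r*(-3 - 6*R) (O(R, r) = (-3*(1 + 2*R))*r = (-3 - 6*R)*r = r*(-3 - 6*R))
-271 + O(A(-3, -5), (1 + 6)*5) = -271 - 3*(1 + 6)*5*(1 + 2*((1/5)*(-5)*(-3))) = -271 - 3*7*5*(1 + 2*3) = -271 - 3*35*(1 + 6) = -271 - 3*35*7 = -271 - 735 = -1006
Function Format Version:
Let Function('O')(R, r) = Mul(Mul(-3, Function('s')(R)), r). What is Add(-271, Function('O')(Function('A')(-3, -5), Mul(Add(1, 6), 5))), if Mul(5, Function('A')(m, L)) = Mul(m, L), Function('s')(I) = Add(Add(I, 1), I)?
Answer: -1006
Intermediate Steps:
Function('s')(I) = Add(1, Mul(2, I)) (Function('s')(I) = Add(Add(1, I), I) = Add(1, Mul(2, I)))
Function('A')(m, L) = Mul(Rational(1, 5), L, m) (Function('A')(m, L) = Mul(Rational(1, 5), Mul(m, L)) = Mul(Rational(1, 5), Mul(L, m)) = Mul(Rational(1, 5), L, m))
Function('O')(R, r) = Mul(r, Add(-3, Mul(-6, R))) (Function('O')(R, r) = Mul(Mul(-3, Add(1, Mul(2, R))), r) = Mul(Add(-3, Mul(-6, R)), r) = Mul(r, Add(-3, Mul(-6, R))))
Add(-271, Function('O')(Function('A')(-3, -5), Mul(Add(1, 6), 5))) = Add(-271, Mul(-3, Mul(Add(1, 6), 5), Add(1, Mul(2, Mul(Rational(1, 5), -5, -3))))) = Add(-271, Mul(-3, Mul(7, 5), Add(1, Mul(2, 3)))) = Add(-271, Mul(-3, 35, Add(1, 6))) = Add(-271, Mul(-3, 35, 7)) = Add(-271, -735) = -1006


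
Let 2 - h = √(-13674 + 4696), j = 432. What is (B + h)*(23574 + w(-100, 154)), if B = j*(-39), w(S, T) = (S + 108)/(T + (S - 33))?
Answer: -8339814452/21 - 33169154*I*√2/21 ≈ -3.9713e+8 - 2.2337e+6*I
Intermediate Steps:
w(S, T) = (108 + S)/(-33 + S + T) (w(S, T) = (108 + S)/(T + (-33 + S)) = (108 + S)/(-33 + S + T))
h = 2 - 67*I*√2 (h = 2 - √(-13674 + 4696) = 2 - √(-8978) = 2 - 67*I*√2 ≈ 2.0 - 94.752*I)
B = -16848 (B = 432*(-39) = -16848)
(B + h)*(23574 + w(-100, 154)) = (-16848 + (2 - 67*I*√2))*(23574 + (108 - 100)/(-33 - 100 + 154)) = (-16846 - 67*I*√2)*(23574 + 8/21) = (-16846 - 67*I*√2)*(495062/21) = -8339814452/21 - 33169154*I*√2/21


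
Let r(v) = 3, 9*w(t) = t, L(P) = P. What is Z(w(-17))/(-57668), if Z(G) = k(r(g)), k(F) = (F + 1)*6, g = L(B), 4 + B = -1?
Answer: -6/14417 ≈ -0.00041618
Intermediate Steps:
B = -5 (B = -4 - 1 = -5)
w(t) = t/9
g = -5
k(F) = 6 + 6*F (k(F) = (1 + F)*6 = 6 + 6*F)
Z(G) = 24 (Z(G) = 6 + 6*3 = 6 + 18 = 24)
Z(w(-17))/(-57668) = 24/(-57668) = 24*(-1/57668) = -6/14417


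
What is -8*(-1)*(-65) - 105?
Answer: -625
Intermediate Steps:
-8*(-1)*(-65) - 105 = 8*(-65) - 105 = -520 - 105 = -625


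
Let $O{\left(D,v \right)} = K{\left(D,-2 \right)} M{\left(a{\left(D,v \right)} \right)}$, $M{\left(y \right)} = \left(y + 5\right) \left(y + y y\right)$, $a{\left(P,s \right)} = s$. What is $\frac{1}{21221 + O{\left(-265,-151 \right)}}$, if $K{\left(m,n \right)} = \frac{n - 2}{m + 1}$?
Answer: $- \frac{11}{317719} \approx -3.4622 \cdot 10^{-5}$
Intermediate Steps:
$M{\left(y \right)} = \left(5 + y\right) \left(y + y^{2}\right)$
$K{\left(m,n \right)} = \frac{-2 + n}{1 + m}$
$O{\left(D,v \right)} = - \frac{4 v \left(5 + v^{2} + 6 v\right)}{1 + D}$ ($O{\left(D,v \right)} = \frac{-2 - 2}{1 + D} v \left(5 + v^{2} + 6 v\right) = \frac{1}{1 + D} \left(-4\right) v \left(5 + v^{2} + 6 v\right) = - \frac{4}{1 + D} v \left(5 + v^{2} + 6 v\right) = - \frac{4 v \left(5 + v^{2} + 6 v\right)}{1 + D}$)
$\frac{1}{21221 + O{\left(-265,-151 \right)}} = \frac{1}{21221 - - \frac{604 \left(5 + \left(-151\right)^{2} + 6 \left(-151\right)\right)}{1 - 265}} = \frac{1}{21221 - - \frac{604 \left(5 + 22801 - 906\right)}{-264}} = \frac{1}{21221 - \left(-604\right) \left(- \frac{1}{264}\right) 21900} = \frac{1}{21221 - \frac{551150}{11}} = \frac{1}{- \frac{317719}{11}} = - \frac{11}{317719}$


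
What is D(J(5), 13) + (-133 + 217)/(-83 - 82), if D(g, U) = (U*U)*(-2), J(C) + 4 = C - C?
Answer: -18618/55 ≈ -338.51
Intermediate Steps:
J(C) = -4 (J(C) = -4 + (C - C) = -4 + 0 = -4)
D(g, U) = -2*U² (D(g, U) = U²*(-2) = -2*U²)
D(J(5), 13) + (-133 + 217)/(-83 - 82) = -2*13² + (-133 + 217)/(-83 - 82) = -2*169 + 84/(-165) = -338 + 84*(-1/165) = -338 - 28/55 = -18618/55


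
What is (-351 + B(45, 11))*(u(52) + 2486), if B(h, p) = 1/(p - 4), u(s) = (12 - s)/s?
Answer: -79348448/91 ≈ -8.7196e+5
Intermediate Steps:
u(s) = (12 - s)/s
B(h, p) = 1/(-4 + p)
(-351 + B(45, 11))*(u(52) + 2486) = (-351 + 1/(-4 + 11))*((12 - 1*52)/52 + 2486) = (-351 + 1/7)*((12 - 52)/52 + 2486) = (-351 + 1/7)*((1/52)*(-40) + 2486) = -2456*(-10/13 + 2486)/7 = -2456/7*32308/13 = -79348448/91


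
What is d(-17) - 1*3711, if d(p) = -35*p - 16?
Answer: -3132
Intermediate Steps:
d(p) = -16 - 35*p
d(-17) - 1*3711 = (-16 - 35*(-17)) - 1*3711 = (-16 + 595) - 3711 = 579 - 3711 = -3132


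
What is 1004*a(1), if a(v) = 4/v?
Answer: 4016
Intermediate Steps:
1004*a(1) = 1004*(4/1) = 1004*(4*1) = 1004*4 = 4016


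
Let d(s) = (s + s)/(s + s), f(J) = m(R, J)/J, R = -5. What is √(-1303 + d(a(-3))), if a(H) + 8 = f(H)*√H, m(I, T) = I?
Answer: I*√1302 ≈ 36.083*I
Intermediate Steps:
f(J) = -5/J
a(H) = -8 - 5/√H (a(H) = -8 + (-5/H)*√H = -8 - 5/√H)
d(s) = 1 (d(s) = (2*s)/((2*s)) = (2*s)*(1/(2*s)) = 1)
√(-1303 + d(a(-3))) = √(-1303 + 1) = √(-1302) = I*√1302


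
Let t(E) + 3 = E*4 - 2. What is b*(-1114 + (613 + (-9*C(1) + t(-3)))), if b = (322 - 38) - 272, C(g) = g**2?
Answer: -6324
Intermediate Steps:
t(E) = -5 + 4*E (t(E) = -3 + (E*4 - 2) = -3 + (4*E - 2) = -3 + (-2 + 4*E) = -5 + 4*E)
b = 12 (b = 284 - 272 = 12)
b*(-1114 + (613 + (-9*C(1) + t(-3)))) = 12*(-1114 + (613 + (-9*1**2 + (-5 + 4*(-3))))) = 12*(-1114 + (613 + (-9*1 + (-5 - 12)))) = 12*(-1114 + (613 + (-9 - 17))) = 12*(-1114 + (613 - 26)) = 12*(-1114 + 587) = 12*(-527) = -6324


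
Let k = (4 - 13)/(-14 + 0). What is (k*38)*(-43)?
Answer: -7353/7 ≈ -1050.4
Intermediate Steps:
k = 9/14 (k = -9/(-14) = -9*(-1/14) = 9/14 ≈ 0.64286)
(k*38)*(-43) = ((9/14)*38)*(-43) = (171/7)*(-43) = -7353/7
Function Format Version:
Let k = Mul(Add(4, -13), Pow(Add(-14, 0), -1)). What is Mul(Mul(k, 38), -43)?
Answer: Rational(-7353, 7) ≈ -1050.4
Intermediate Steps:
k = Rational(9, 14) (k = Mul(-9, Pow(-14, -1)) = Mul(-9, Rational(-1, 14)) = Rational(9, 14) ≈ 0.64286)
Mul(Mul(k, 38), -43) = Mul(Mul(Rational(9, 14), 38), -43) = Mul(Rational(171, 7), -43) = Rational(-7353, 7)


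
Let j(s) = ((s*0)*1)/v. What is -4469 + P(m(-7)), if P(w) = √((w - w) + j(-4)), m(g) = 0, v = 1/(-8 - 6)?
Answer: -4469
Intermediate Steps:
v = -1/14 (v = 1/(-14) = -1/14 ≈ -0.071429)
j(s) = 0 (j(s) = ((s*0)*1)/(-1/14) = (0*1)*(-14) = 0*(-14) = 0)
P(w) = 0 (P(w) = √((w - w) + 0) = √(0 + 0) = √0 = 0)
-4469 + P(m(-7)) = -4469 + 0 = -4469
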